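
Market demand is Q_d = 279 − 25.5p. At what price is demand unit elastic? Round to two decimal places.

For linear demand Q_d = a − bp, E = −bp/(a − bp). |E| = 1 ⇒ bp = a − bp ⇒ p = a/(2b).
p = 279/(2·25.5) ≈ 5.47.

5.47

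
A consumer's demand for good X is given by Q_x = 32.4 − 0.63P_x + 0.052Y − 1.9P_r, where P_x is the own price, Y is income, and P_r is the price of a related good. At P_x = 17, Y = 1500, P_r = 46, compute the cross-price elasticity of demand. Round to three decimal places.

-7.111

First evaluate Q_x: 32.4 − 0.63(17) + 0.052(1500) − 1.9(46) = 32.4 − 10.71 + 78 − 87.4 = 12.29.
∂Q_x/∂P_r = −1.9, so E_xy = -1.9·(46/12.29) ≈ -7.111.
E_xy < 0: the goods are complements.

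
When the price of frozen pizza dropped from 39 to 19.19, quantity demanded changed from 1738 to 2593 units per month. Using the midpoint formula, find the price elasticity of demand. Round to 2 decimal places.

%ΔQ = (2593 − 1738)/[(1738 + 2593)/2] = 855/2165.5 ≈ 0.3948.
%ΔP = (19.19 − 39)/[(39 + 19.19)/2] = -19.81/29.095 ≈ -0.6809.
Arc elasticity E = %ΔQ/%ΔP ≈ 0.3948/-0.6809 ≈ -0.58.
|E| < 1: demand is inelastic over this range.

-0.58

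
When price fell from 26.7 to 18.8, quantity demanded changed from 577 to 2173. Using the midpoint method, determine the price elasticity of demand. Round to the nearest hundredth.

%ΔQ = (2173 − 577)/[(577 + 2173)/2] = 1596/1375 ≈ 1.1607.
%Δp = (18.8 − 26.7)/[(26.7 + 18.8)/2] = -7.9/22.75 ≈ -0.3473.
Arc elasticity E = %ΔQ/%Δp ≈ 1.1607/-0.3473 ≈ -3.34.
|E| > 1: demand is elastic over this range.

-3.34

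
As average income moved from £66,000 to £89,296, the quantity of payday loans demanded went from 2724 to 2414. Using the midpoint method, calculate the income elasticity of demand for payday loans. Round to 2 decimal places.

-0.40

%ΔQ = (2414 − 2724)/[(2724+2414)/2] = -310/2569 ≈ -0.1207.
%ΔI = (89,296 − 66,000)/[(66,000+89,296)/2] = 23296/77648 ≈ 0.3000.
E_I = %ΔQ/%ΔI ≈ -0.40.
E_I < 0: inferior good.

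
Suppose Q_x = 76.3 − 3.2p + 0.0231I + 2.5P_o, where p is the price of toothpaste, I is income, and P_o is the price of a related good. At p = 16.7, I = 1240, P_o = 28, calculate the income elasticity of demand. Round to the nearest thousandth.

Q_x = 76.3 − 3.2(16.7) + 0.0231(1240) + 2.5(28) = 76.3 − 53.44 + 28.644 + 70 = 121.504.
∂Q_x/∂I = +0.0231, so E_I = 0.0231·(1240/121.504) ≈ 0.236.
E_I ∈ (0,1): normal good (necessity).

0.236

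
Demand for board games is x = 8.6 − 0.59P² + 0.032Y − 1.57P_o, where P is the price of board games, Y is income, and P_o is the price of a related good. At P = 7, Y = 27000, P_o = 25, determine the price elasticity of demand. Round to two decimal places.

-0.07

First evaluate x: 8.6 − 0.59(7)² + 0.032(27000) − 1.57(25) = 8.6 − 28.91 + 864 − 39.25 = 804.44.
∂x/∂P = −2·0.59·P = -8.26, so E_p = -8.26·(7/804.44) ≈ -0.07.
|E_p| < 1: demand is inelastic.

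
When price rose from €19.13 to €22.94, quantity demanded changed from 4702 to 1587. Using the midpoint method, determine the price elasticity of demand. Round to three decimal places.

-5.469

%ΔQ = (1587 − 4702)/[(4702 + 1587)/2] = -3115/3144.5 ≈ -0.9906.
%ΔP = (22.94 − 19.13)/[(19.13 + 22.94)/2] = 3.81/21.035 ≈ 0.1811.
Arc elasticity E = %ΔQ/%ΔP ≈ -0.9906/0.1811 ≈ -5.469.
|E| > 1: demand is elastic over this range.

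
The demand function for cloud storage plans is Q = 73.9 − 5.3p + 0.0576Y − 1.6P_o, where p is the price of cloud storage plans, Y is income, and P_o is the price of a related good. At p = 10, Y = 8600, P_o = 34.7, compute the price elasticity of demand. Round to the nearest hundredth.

-0.12

At the given point, Q = 73.9 − 5.3(10) + 0.0576(8600) − 1.6(34.7) = 73.9 − 53 + 495.36 − 55.52 = 460.74.
∂Q/∂p = −5.3, so E_p = (−5.3)·(10/460.74) ≈ -0.12.
|E_p| < 1: demand is inelastic.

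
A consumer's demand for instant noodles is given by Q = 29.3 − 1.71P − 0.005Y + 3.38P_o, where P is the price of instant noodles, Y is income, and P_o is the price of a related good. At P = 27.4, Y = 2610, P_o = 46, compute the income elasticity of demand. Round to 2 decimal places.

-0.10

At the given point, Q = 29.3 − 1.71(27.4) − 0.005(2610) + 3.38(46) = 29.3 − 46.854 − 13.05 + 155.48 = 124.876.
∂Q/∂Y = −0.005, so E_I = -0.005·(2610/124.876) ≈ -0.10.
E_I < 0: inferior good.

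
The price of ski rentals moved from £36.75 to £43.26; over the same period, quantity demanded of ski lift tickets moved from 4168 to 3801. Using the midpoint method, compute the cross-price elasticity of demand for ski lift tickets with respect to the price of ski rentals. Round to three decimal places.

-0.566

%ΔQ_x = (3801 − 4168)/[(4168+3801)/2] = -367/3984.5 ≈ -0.0921.
%ΔP_y = (43.26 − 36.75)/[(36.75+43.26)/2] ≈ 0.1627.
E_xy = -0.0921/0.1627 ≈ -0.566.
E_xy < 0, so ski lift tickets and ski rentals are complements.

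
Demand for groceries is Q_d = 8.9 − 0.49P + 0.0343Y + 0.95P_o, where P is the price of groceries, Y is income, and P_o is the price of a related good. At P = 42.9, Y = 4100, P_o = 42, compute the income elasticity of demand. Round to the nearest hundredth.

Substituting, Q_d = 8.9 − 0.49(42.9) + 0.0343(4100) + 0.95(42) = 8.9 − 21.021 + 140.63 + 39.9 = 168.409.
∂Q_d/∂Y = +0.0343, so E_I = 0.0343·(4100/168.409) ≈ 0.84.
E_I ∈ (0,1): normal good (necessity).

0.84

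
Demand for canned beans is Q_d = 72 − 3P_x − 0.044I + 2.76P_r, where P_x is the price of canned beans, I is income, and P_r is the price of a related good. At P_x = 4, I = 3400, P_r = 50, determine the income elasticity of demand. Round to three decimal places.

-3.091

First evaluate Q_d: 72 − 3(4) − 0.044(3400) + 2.76(50) = 72 − 12 − 149.6 + 138 = 48.4.
∂Q_d/∂I = −0.044, so E_I = -0.044·(3400/48.4) ≈ -3.091.
E_I < 0: inferior good.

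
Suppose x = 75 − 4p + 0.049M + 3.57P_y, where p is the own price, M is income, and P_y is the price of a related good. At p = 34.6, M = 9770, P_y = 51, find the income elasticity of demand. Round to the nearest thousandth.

0.801

At the given point, x = 75 − 4(34.6) + 0.049(9770) + 3.57(51) = 75 − 138.4 + 478.73 + 182.07 = 597.4.
∂x/∂M = +0.049, so E_I = 0.049·(9770/597.4) ≈ 0.801.
E_I ∈ (0,1): normal good (necessity).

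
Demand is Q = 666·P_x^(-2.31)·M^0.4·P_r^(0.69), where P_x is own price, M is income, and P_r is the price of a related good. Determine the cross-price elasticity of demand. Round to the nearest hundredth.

For a Cobb–Douglas (constant-elasticity) form Q = A·P_r^α·…, the elasticity with respect to P_r equals the exponent α at every point.
Here the exponent on P_r is 0.69, so the cross-price elasticity of demand is 0.69.

0.69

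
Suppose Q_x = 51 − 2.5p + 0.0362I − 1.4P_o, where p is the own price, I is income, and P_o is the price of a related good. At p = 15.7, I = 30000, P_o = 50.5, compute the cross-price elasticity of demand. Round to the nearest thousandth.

First evaluate Q_x: 51 − 2.5(15.7) + 0.0362(30000) − 1.4(50.5) = 51 − 39.25 + 1086 − 70.7 = 1027.05.
∂Q_x/∂P_o = −1.4, so E_xy = -1.4·(50.5/1027.05) ≈ -0.069.
E_xy < 0: the goods are complements.

-0.069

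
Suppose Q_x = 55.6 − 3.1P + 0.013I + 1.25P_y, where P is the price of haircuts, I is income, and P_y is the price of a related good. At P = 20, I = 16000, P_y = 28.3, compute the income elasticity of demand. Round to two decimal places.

0.88

Q_x = 55.6 − 3.1(20) + 0.013(16000) + 1.25(28.3) = 55.6 − 62 + 208 + 35.375 = 236.975.
∂Q_x/∂I = +0.013, so E_I = 0.013·(16000/236.975) ≈ 0.88.
E_I ∈ (0,1): normal good (necessity).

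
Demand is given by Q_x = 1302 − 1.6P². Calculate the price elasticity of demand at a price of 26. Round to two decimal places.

-9.81

At P = 26, Q_x = 220.4.
dQ_x/dP = −2·1.6·P = −83.2.
Point elasticity E = (dQ_x/dP)·(P/Q_x) = -83.2 × 26/220.4 ≈ -9.81.
|E| > 1, so demand is elastic at this price.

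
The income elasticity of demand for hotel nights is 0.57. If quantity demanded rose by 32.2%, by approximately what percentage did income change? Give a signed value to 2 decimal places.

%ΔQ ≈ E × %ΔI ⇒ %ΔI = %ΔQ / E = (32.2%)/(0.57) ≈ 56.49%.

56.49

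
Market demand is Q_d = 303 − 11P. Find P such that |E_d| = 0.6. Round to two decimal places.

10.33

Set −bP/(a − bP) = −0.6 ⇒ bP = 0.6(a − bP) ⇒ bP(1+0.6) = 0.6·a.
P = 0.6·303/(11·1.6) ≈ 10.33.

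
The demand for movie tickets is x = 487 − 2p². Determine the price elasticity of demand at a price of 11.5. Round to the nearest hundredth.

-2.38

At p = 11.5, x = 222.5.
dx/dp = −2·2·p = −46.
Point elasticity E = (dx/dp)·(p/x) = -46 × 11.5/222.5 ≈ -2.38.
|E| > 1, so demand is elastic at this price.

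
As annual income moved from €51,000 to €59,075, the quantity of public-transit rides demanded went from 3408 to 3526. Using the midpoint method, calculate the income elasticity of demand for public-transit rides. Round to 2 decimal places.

0.23

%ΔQ = (3526 − 3408)/[(3408+3526)/2] = 118/3467 ≈ 0.0340.
%ΔI = (59,075 − 51,000)/[(51,000+59,075)/2] = 8075/55037.5 ≈ 0.1467.
E_I = %ΔQ/%ΔI ≈ 0.23.
E_I ∈ (0,1): normal good (necessity).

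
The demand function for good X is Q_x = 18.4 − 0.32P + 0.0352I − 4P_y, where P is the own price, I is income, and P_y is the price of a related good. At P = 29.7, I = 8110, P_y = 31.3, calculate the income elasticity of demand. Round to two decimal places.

At the given point, Q_x = 18.4 − 0.32(29.7) + 0.0352(8110) − 4(31.3) = 18.4 − 9.504 + 285.472 − 125.2 = 169.168.
∂Q_x/∂I = +0.0352, so E_I = 0.0352·(8110/169.168) ≈ 1.69.
E_I > 1: normal good (luxury).

1.69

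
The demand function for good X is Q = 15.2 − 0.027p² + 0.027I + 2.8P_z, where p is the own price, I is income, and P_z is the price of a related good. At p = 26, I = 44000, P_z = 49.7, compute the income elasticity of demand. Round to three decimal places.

0.897

First evaluate Q: 15.2 − 0.027(26)² + 0.027(44000) + 2.8(49.7) = 15.2 − 18.252 + 1188 + 139.16 = 1324.108.
∂Q/∂I = +0.027, so E_I = 0.027·(44000/1324.108) ≈ 0.897.
E_I ∈ (0,1): normal good (necessity).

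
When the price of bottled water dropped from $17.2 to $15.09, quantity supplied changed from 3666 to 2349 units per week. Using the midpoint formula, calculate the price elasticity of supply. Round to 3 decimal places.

%Δq = (2349 − 3666)/[(3666 + 2349)/2] = -1317/3007.5 ≈ -0.4379.
%ΔP = (15.09 − 17.2)/[(17.2 + 15.09)/2] = -2.11/16.145 ≈ -0.1307.
Arc elasticity E = %Δq/%ΔP ≈ -0.4379/-0.1307 ≈ 3.351.
|E| > 1: supply is elastic over this range.

3.351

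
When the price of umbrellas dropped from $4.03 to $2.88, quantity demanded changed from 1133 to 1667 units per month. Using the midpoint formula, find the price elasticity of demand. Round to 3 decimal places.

-1.146

%ΔQ = (1667 − 1133)/[(1133 + 1667)/2] = 534/1400 ≈ 0.3814.
%Δp = (2.88 − 4.03)/[(4.03 + 2.88)/2] = -1.15/3.455 ≈ -0.3329.
Arc elasticity E = %ΔQ/%Δp ≈ 0.3814/-0.3329 ≈ -1.146.
|E| > 1: demand is elastic over this range.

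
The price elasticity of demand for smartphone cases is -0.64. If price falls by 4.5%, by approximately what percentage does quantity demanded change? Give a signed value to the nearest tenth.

2.9

%ΔQ ≈ E × %ΔP = (-0.64) × (-4.5%) ≈ 2.9%.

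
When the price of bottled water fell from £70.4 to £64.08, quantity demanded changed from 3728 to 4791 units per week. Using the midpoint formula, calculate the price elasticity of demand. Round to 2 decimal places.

-2.66

%Δq = (4791 − 3728)/[(3728 + 4791)/2] = 1063/4259.5 ≈ 0.2496.
%Δp = (64.08 − 70.4)/[(70.4 + 64.08)/2] = -6.32/67.24 ≈ -0.0940.
Arc elasticity E = %Δq/%Δp ≈ 0.2496/-0.0940 ≈ -2.66.
|E| > 1: demand is elastic over this range.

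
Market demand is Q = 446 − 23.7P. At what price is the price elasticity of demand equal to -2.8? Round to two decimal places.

13.87

Set −bP/(a − bP) = −2.8 ⇒ bP = 2.8(a − bP) ⇒ bP(1+2.8) = 2.8·a.
P = 2.8·446/(23.7·3.8) ≈ 13.87.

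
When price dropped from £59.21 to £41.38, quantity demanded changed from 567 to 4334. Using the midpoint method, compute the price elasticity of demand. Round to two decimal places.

-4.34

%ΔQ = (4334 − 567)/[(567 + 4334)/2] = 3767/2450.5 ≈ 1.5372.
%Δp = (41.38 − 59.21)/[(59.21 + 41.38)/2] = -17.83/50.295 ≈ -0.3545.
Arc elasticity E = %ΔQ/%Δp ≈ 1.5372/-0.3545 ≈ -4.34.
|E| > 1: demand is elastic over this range.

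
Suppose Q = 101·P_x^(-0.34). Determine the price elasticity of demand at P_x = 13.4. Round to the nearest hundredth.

-0.34

For a Cobb–Douglas (constant-elasticity) form Q = A·P_x^α·…, the elasticity with respect to P_x equals the exponent α at every point.
Here the exponent on P_x is -0.34, so the price elasticity of demand is -0.34.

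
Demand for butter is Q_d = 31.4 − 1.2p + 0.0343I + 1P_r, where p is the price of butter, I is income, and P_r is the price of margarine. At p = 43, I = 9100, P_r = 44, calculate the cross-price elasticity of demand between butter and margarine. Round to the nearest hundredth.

At the given point, Q_d = 31.4 − 1.2(43) + 0.0343(9100) + 1(44) = 31.4 − 51.6 + 312.13 + 44 = 335.93.
∂Q_d/∂P_r = +1, so E_xy = 1·(44/335.93) ≈ 0.13.
E_xy > 0: the goods are substitutes.

0.13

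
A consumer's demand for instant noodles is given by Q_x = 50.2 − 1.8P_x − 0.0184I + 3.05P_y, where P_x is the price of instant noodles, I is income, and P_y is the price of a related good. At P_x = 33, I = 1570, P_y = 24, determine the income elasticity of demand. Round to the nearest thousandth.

Q_x = 50.2 − 1.8(33) − 0.0184(1570) + 3.05(24) = 50.2 − 59.4 − 28.888 + 73.2 = 35.112.
∂Q_x/∂I = −0.0184, so E_I = -0.0184·(1570/35.112) ≈ -0.823.
E_I < 0: inferior good.

-0.823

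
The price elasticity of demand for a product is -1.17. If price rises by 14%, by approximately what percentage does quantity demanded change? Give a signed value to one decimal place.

%ΔQ ≈ E × %ΔP = (-1.17) × (14%) ≈ -16.4%.

-16.4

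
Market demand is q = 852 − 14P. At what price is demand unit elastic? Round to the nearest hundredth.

For linear demand q = a − bP, E = −bP/(a − bP). |E| = 1 ⇒ bP = a − bP ⇒ P = a/(2b).
P = 852/(2·14) ≈ 30.43.

30.43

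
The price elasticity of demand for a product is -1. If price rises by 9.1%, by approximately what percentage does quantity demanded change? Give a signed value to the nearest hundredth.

%ΔQ ≈ E × %ΔP = (-1) × (9.1%) = -9.10%.

-9.10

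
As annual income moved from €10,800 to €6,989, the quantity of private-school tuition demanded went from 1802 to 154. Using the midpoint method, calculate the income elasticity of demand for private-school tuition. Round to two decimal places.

%ΔQ = (154 − 1802)/[(1802+154)/2] = -1648/978 ≈ -1.6851.
%ΔI = (6,989 − 10,800)/[(10,800+6,989)/2] = -3811/8894.5 ≈ -0.4285.
E_I = %ΔQ/%ΔI ≈ 3.93.
E_I > 1: normal good (luxury).

3.93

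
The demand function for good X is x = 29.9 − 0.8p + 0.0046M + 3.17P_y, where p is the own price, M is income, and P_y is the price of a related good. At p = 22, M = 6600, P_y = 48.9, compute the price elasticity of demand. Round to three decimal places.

-0.089

x = 29.9 − 0.8(22) + 0.0046(6600) + 3.17(48.9) = 29.9 − 17.6 + 30.36 + 155.013 = 197.673.
∂x/∂p = −0.8, so E_p = (−0.8)·(22/197.673) ≈ -0.089.
|E_p| < 1: demand is inelastic.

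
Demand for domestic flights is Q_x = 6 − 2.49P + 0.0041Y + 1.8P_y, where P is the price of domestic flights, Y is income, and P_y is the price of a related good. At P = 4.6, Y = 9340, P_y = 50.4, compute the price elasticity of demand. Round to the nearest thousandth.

First evaluate Q_x: 6 − 2.49(4.6) + 0.0041(9340) + 1.8(50.4) = 6 − 11.454 + 38.294 + 90.72 = 123.56.
∂Q_x/∂P = −2.49, so E_p = (−2.49)·(4.6/123.56) ≈ -0.093.
|E_p| < 1: demand is inelastic.

-0.093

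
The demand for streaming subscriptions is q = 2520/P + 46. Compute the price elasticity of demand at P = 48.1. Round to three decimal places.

At P = 48.1, q = 98.3909.
dq/dP = −2520/P² = −1.0892.
Point elasticity E = (dq/dP)·(P/q) = -1.0892 × 48.1/98.3909 ≈ -0.532.
|E| < 1, so demand is inelastic at this price.

-0.532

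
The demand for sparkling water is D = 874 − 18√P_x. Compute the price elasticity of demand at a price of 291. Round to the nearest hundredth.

-0.27

At P_x = 291, D = 566.943.
dD/dP_x = −18/(2√P_x) = −18/(2·17.0587).
Point elasticity E = (dD/dP_x)·(P_x/D) = -0.5276 × 291/566.943 ≈ -0.27.
|E| < 1, so demand is inelastic at this price.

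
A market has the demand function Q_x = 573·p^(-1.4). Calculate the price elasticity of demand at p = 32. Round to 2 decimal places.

-1.40

For a Cobb–Douglas (constant-elasticity) form Q_x = A·p^α·…, the elasticity with respect to p equals the exponent α at every point.
Here the exponent on p is -1.4, so the price elasticity of demand is -1.40.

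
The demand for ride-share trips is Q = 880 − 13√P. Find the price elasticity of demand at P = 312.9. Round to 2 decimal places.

-0.18

At P = 312.9, Q = 650.0433.
dQ/dP = −13/(2√P) = −13/(2·17.689).
Point elasticity E = (dQ/dP)·(P/Q) = -0.3675 × 312.9/650.0433 ≈ -0.18.
|E| < 1, so demand is inelastic at this price.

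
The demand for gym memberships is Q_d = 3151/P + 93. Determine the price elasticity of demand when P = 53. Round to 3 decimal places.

-0.390

At P = 53, Q_d = 152.4528.
dQ_d/dP = −3151/P² = −1.1218.
Point elasticity E = (dQ_d/dP)·(P/Q_d) = -1.1218 × 53/152.4528 ≈ -0.390.
|E| < 1, so demand is inelastic at this price.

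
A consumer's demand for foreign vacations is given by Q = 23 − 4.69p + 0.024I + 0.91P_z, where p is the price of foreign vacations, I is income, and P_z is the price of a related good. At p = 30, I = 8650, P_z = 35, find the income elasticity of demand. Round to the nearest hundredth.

Evaluating quantity at (p, I, P_z) gives Q = 23 − 4.69(30) + 0.024(8650) + 0.91(35) = 23 − 140.7 + 207.6 + 31.85 = 121.75.
∂Q/∂I = +0.024, so E_I = 0.024·(8650/121.75) ≈ 1.71.
E_I > 1: normal good (luxury).

1.71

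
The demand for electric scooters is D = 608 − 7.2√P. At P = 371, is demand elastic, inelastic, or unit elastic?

inelastic

At P = 371, D = 469.3182.
dD/dP = −7.2/(2√P) = −7.2/(2·19.2614).
Point elasticity E = (dD/dP)·(P/D) = -0.1869 × 371/469.3182 ≈ -0.148.
|E| ≈ 0.148 < 1, so demand is inelastic.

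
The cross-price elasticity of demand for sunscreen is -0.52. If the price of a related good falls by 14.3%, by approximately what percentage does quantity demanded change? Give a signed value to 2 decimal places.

%ΔQ ≈ E × %ΔP_y = (-0.52) × (-14.3%) ≈ 7.44%.

7.44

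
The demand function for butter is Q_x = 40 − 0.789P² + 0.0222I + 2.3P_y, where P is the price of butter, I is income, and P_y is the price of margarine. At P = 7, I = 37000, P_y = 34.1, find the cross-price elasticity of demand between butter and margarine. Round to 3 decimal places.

0.087

First evaluate Q_x: 40 − 0.789(7)² + 0.0222(37000) + 2.3(34.1) = 40 − 38.661 + 821.4 + 78.43 = 901.169.
∂Q_x/∂P_y = +2.3, so E_xy = 2.3·(34.1/901.169) ≈ 0.087.
E_xy > 0: the goods are substitutes.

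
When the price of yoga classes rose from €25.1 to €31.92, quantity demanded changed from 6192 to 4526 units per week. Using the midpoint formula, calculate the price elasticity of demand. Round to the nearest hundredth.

-1.30

%Δq = (4526 − 6192)/[(6192 + 4526)/2] = -1666/5359 ≈ -0.3109.
%ΔP = (31.92 − 25.1)/[(25.1 + 31.92)/2] = 6.82/28.51 ≈ 0.2392.
Arc elasticity E = %Δq/%ΔP ≈ -0.3109/0.2392 ≈ -1.30.
|E| > 1: demand is elastic over this range.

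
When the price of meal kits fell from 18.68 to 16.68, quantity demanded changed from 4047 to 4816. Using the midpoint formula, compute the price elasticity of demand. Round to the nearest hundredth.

-1.53

%Δq = (4816 − 4047)/[(4047 + 4816)/2] = 769/4431.5 ≈ 0.1735.
%ΔP = (16.68 − 18.68)/[(18.68 + 16.68)/2] = -2/17.68 ≈ -0.1131.
Arc elasticity E = %Δq/%ΔP ≈ 0.1735/-0.1131 ≈ -1.53.
|E| > 1: demand is elastic over this range.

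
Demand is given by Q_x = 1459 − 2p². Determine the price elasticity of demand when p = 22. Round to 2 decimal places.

At p = 22, Q_x = 491.
dQ_x/dp = −2·2·p = −88.
Point elasticity E = (dQ_x/dp)·(p/Q_x) = -88 × 22/491 ≈ -3.94.
|E| > 1, so demand is elastic at this price.

-3.94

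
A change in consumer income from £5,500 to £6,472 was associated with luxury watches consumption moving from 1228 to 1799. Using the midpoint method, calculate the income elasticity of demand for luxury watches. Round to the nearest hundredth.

%ΔQ = (1799 − 1228)/[(1228+1799)/2] = 571/1513.5 ≈ 0.3773.
%ΔI = (6,472 − 5,500)/[(5,500+6,472)/2] = 972/5986 ≈ 0.1624.
E_I = %ΔQ/%ΔI ≈ 2.32.
E_I > 1: normal good (luxury).

2.32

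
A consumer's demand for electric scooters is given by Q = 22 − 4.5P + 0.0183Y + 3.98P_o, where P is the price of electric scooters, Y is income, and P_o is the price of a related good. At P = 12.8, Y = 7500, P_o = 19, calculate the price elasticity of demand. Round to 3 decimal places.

Substituting, Q = 22 − 4.5(12.8) + 0.0183(7500) + 3.98(19) = 22 − 57.6 + 137.25 + 75.62 = 177.27.
∂Q/∂P = −4.5, so E_p = (−4.5)·(12.8/177.27) ≈ -0.325.
|E_p| < 1: demand is inelastic.

-0.325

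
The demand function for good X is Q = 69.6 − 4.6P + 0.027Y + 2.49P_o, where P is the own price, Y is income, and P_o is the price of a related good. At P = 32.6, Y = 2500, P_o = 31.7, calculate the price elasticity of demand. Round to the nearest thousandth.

-2.270

First evaluate Q: 69.6 − 4.6(32.6) + 0.027(2500) + 2.49(31.7) = 69.6 − 149.96 + 67.5 + 78.933 = 66.073.
∂Q/∂P = −4.6, so E_p = (−4.6)·(32.6/66.073) ≈ -2.270.
|E_p| > 1: demand is elastic.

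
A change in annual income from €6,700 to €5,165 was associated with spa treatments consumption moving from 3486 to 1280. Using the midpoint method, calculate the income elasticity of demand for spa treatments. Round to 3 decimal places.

%ΔQ = (1280 − 3486)/[(3486+1280)/2] = -2206/2383 ≈ -0.9257.
%ΔI = (5,165 − 6,700)/[(6,700+5,165)/2] = -1535/5932.5 ≈ -0.2587.
E_I = %ΔQ/%ΔI ≈ 3.578.
E_I > 1: normal good (luxury).

3.578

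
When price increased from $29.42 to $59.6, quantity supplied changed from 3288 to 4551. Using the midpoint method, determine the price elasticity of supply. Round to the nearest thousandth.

%ΔQ = (4551 − 3288)/[(3288 + 4551)/2] = 1263/3919.5 ≈ 0.3222.
%Δp = (59.6 − 29.42)/[(29.42 + 59.6)/2] = 30.18/44.51 ≈ 0.6780.
Arc elasticity E = %ΔQ/%Δp ≈ 0.3222/0.6780 ≈ 0.475.
|E| < 1: supply is inelastic over this range.

0.475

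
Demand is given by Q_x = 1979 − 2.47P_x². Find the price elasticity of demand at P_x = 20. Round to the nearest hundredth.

At P_x = 20, Q_x = 991.
dQ_x/dP_x = −2·2.47·P_x = −98.8.
Point elasticity E = (dQ_x/dP_x)·(P_x/Q_x) = -98.8 × 20/991 ≈ -1.99.
|E| > 1, so demand is elastic at this price.

-1.99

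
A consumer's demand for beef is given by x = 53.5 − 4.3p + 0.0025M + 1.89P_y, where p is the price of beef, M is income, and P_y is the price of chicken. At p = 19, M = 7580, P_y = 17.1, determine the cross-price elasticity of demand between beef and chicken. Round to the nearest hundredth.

1.40

x = 53.5 − 4.3(19) + 0.0025(7580) + 1.89(17.1) = 53.5 − 81.7 + 18.95 + 32.319 = 23.069.
∂x/∂P_y = +1.89, so E_xy = 1.89·(17.1/23.069) ≈ 1.40.
E_xy > 0: the goods are substitutes.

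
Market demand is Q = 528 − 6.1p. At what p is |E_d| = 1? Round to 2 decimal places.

43.28

For linear demand Q = a − bp, E = −bp/(a − bp). |E| = 1 ⇒ bp = a − bp ⇒ p = a/(2b).
p = 528/(2·6.1) ≈ 43.28.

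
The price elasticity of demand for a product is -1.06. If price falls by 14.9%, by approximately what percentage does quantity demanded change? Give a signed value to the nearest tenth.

15.8

%ΔQ ≈ E × %ΔP = (-1.06) × (-14.9%) ≈ 15.8%.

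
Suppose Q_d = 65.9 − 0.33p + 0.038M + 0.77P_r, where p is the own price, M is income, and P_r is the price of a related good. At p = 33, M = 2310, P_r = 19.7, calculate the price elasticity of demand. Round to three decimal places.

First evaluate Q_d: 65.9 − 0.33(33) + 0.038(2310) + 0.77(19.7) = 65.9 − 10.89 + 87.78 + 15.169 = 157.959.
∂Q_d/∂p = −0.33, so E_p = (−0.33)·(33/157.959) ≈ -0.069.
|E_p| < 1: demand is inelastic.

-0.069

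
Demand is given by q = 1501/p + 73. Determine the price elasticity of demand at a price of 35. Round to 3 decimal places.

-0.370

At p = 35, q = 115.8857.
dq/dp = −1501/p² = −1.2253.
Point elasticity E = (dq/dp)·(p/q) = -1.2253 × 35/115.8857 ≈ -0.370.
|E| < 1, so demand is inelastic at this price.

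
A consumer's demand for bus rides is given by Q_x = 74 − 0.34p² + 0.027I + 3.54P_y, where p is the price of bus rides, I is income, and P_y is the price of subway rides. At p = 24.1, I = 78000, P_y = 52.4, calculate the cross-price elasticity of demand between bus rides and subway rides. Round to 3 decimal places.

Q_x = 74 − 0.34(24.1)² + 0.027(78000) + 3.54(52.4) = 74 − 197.4754 + 2106 + 185.496 = 2168.0206.
∂Q_x/∂P_y = +3.54, so E_xy = 3.54·(52.4/2168.0206) ≈ 0.086.
E_xy > 0: the goods are substitutes.

0.086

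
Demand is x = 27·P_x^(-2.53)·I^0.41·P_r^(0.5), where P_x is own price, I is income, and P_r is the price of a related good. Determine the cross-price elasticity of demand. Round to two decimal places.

For a Cobb–Douglas (constant-elasticity) form x = A·P_r^α·…, the elasticity with respect to P_r equals the exponent α at every point.
Here the exponent on P_r is 0.5, so the cross-price elasticity of demand is 0.50.

0.50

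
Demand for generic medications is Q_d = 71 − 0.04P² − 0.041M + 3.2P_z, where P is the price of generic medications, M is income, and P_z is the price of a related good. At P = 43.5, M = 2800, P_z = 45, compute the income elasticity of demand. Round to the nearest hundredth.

-4.68

Q_d = 71 − 0.04(43.5)² − 0.041(2800) + 3.2(45) = 71 − 75.69 − 114.8 + 144 = 24.51.
∂Q_d/∂M = −0.041, so E_I = -0.041·(2800/24.51) ≈ -4.68.
E_I < 0: inferior good.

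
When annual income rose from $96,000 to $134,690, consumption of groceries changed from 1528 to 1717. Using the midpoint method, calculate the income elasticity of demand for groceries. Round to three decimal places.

0.347

%ΔQ = (1717 − 1528)/[(1528+1717)/2] = 189/1622.5 ≈ 0.1165.
%ΔI = (134,690 − 96,000)/[(96,000+134,690)/2] = 38690/115345 ≈ 0.3354.
E_I = %ΔQ/%ΔI ≈ 0.347.
E_I ∈ (0,1): normal good (necessity).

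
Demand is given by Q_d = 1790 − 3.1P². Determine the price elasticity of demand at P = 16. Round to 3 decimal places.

At P = 16, Q_d = 996.4.
dQ_d/dP = −2·3.1·P = −99.2.
Point elasticity E = (dQ_d/dP)·(P/Q_d) = -99.2 × 16/996.4 ≈ -1.593.
|E| > 1, so demand is elastic at this price.

-1.593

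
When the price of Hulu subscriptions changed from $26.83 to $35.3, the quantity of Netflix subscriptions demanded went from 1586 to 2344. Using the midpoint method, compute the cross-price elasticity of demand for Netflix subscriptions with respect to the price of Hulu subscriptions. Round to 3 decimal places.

%ΔQ_x = (2344 − 1586)/[(1586+2344)/2] = 758/1965 ≈ 0.3858.
%ΔP_y = (35.3 − 26.83)/[(26.83+35.3)/2] ≈ 0.2727.
E_xy = 0.3858/0.2727 ≈ 1.415.
E_xy > 0, so Netflix subscriptions and Hulu subscriptions are substitutes.

1.415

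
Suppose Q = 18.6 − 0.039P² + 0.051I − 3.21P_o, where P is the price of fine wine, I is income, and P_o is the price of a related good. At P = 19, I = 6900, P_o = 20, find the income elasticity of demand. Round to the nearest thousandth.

Q = 18.6 − 0.039(19)² + 0.051(6900) − 3.21(20) = 18.6 − 14.079 + 351.9 − 64.2 = 292.221.
∂Q/∂I = +0.051, so E_I = 0.051·(6900/292.221) ≈ 1.204.
E_I > 1: normal good (luxury).

1.204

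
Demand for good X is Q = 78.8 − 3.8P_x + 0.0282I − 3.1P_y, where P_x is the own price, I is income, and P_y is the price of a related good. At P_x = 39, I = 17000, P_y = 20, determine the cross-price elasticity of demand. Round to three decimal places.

At the given point, Q = 78.8 − 3.8(39) + 0.0282(17000) − 3.1(20) = 78.8 − 148.2 + 479.4 − 62 = 348.
∂Q/∂P_y = −3.1, so E_xy = -3.1·(20/348) ≈ -0.178.
E_xy < 0: the goods are complements.

-0.178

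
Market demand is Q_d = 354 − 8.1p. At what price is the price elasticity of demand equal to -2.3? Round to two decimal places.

Set −bp/(a − bp) = −2.3 ⇒ bp = 2.3(a − bp) ⇒ bp(1+2.3) = 2.3·a.
p = 2.3·354/(8.1·3.3) ≈ 30.46.

30.46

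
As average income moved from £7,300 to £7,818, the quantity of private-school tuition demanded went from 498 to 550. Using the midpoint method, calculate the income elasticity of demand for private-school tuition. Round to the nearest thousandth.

%ΔQ = (550 − 498)/[(498+550)/2] = 52/524 ≈ 0.0992.
%ΔI = (7,818 − 7,300)/[(7,300+7,818)/2] = 518/7559 ≈ 0.0685.
E_I = %ΔQ/%ΔI ≈ 1.448.
E_I > 1: normal good (luxury).

1.448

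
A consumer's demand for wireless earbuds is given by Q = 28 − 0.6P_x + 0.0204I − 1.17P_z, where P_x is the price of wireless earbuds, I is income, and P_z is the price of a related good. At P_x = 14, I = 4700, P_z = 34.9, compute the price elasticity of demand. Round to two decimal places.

First evaluate Q: 28 − 0.6(14) + 0.0204(4700) − 1.17(34.9) = 28 − 8.4 + 95.88 − 40.833 = 74.647.
∂Q/∂P_x = −0.6, so E_p = (−0.6)·(14/74.647) ≈ -0.11.
|E_p| < 1: demand is inelastic.

-0.11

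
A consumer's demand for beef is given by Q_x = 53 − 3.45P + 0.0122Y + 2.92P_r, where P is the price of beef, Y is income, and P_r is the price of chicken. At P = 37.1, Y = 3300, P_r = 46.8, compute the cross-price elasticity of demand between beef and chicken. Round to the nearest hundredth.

1.34

Q_x = 53 − 3.45(37.1) + 0.0122(3300) + 2.92(46.8) = 53 − 127.995 + 40.26 + 136.656 = 101.921.
∂Q_x/∂P_r = +2.92, so E_xy = 2.92·(46.8/101.921) ≈ 1.34.
E_xy > 0: the goods are substitutes.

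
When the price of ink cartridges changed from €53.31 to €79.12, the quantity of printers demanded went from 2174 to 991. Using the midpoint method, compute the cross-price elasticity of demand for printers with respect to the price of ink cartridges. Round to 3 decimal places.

-1.918

%ΔQ_x = (991 − 2174)/[(2174+991)/2] = -1183/1582.5 ≈ -0.7476.
%ΔP_y = (79.12 − 53.31)/[(53.31+79.12)/2] ≈ 0.3898.
E_xy = -0.7476/0.3898 ≈ -1.918.
E_xy < 0, so printers and ink cartridges are complements.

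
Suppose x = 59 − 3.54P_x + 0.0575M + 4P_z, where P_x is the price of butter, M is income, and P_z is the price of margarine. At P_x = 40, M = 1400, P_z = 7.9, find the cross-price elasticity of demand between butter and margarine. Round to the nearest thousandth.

1.071

x = 59 − 3.54(40) + 0.0575(1400) + 4(7.9) = 59 − 141.6 + 80.5 + 31.6 = 29.5.
∂x/∂P_z = +4, so E_xy = 4·(7.9/29.5) ≈ 1.071.
E_xy > 0: the goods are substitutes.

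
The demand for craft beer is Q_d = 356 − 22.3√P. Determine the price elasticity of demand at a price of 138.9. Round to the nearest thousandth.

-1.410

At P = 138.9, Q_d = 93.1815.
dQ_d/dP = −22.3/(2√P) = −22.3/(2·11.7856).
Point elasticity E = (dQ_d/dP)·(P/Q_d) = -0.9461 × 138.9/93.1815 ≈ -1.410.
|E| > 1, so demand is elastic at this price.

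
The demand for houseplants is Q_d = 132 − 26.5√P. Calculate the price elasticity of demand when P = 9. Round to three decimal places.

-0.757

At P = 9, Q_d = 52.5.
dQ_d/dP = −26.5/(2√P) = −26.5/(2·3).
Point elasticity E = (dQ_d/dP)·(P/Q_d) = -4.4167 × 9/52.5 ≈ -0.757.
|E| < 1, so demand is inelastic at this price.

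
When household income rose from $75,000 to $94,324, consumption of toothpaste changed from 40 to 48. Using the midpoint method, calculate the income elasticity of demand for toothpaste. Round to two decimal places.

%ΔQ = (48 − 40)/[(40+48)/2] = 8/44 ≈ 0.1818.
%ΔM = (94,324 − 75,000)/[(75,000+94,324)/2] = 19324/84662 ≈ 0.2282.
E_I = %ΔQ/%ΔM ≈ 0.80.
E_I ∈ (0,1): normal good (necessity).

0.80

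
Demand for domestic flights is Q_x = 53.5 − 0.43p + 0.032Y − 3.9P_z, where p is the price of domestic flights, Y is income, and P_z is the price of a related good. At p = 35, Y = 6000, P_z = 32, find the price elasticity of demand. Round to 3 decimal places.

-0.142

At the given point, Q_x = 53.5 − 0.43(35) + 0.032(6000) − 3.9(32) = 53.5 − 15.05 + 192 − 124.8 = 105.65.
∂Q_x/∂p = −0.43, so E_p = (−0.43)·(35/105.65) ≈ -0.142.
|E_p| < 1: demand is inelastic.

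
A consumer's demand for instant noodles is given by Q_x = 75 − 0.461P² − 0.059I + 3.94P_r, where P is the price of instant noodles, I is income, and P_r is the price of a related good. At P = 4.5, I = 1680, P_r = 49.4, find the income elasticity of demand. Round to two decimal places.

At the given point, Q_x = 75 − 0.461(4.5)² − 0.059(1680) + 3.94(49.4) = 75 − 9.3353 − 99.12 + 194.636 = 161.1808.
∂Q_x/∂I = −0.059, so E_I = -0.059·(1680/161.1808) ≈ -0.61.
E_I < 0: inferior good.

-0.61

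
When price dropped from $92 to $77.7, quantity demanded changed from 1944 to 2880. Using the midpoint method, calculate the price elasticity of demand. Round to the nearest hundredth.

%Δq = (2880 − 1944)/[(1944 + 2880)/2] = 936/2412 ≈ 0.3881.
%ΔP = (77.7 − 92)/[(92 + 77.7)/2] = -14.3/84.85 ≈ -0.1685.
Arc elasticity E = %Δq/%ΔP ≈ 0.3881/-0.1685 ≈ -2.30.
|E| > 1: demand is elastic over this range.

-2.30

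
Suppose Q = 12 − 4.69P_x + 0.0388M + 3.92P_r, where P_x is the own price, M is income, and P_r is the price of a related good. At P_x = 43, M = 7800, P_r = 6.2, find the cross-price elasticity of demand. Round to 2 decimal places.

0.18

Evaluating quantity at (P_x, M, P_r) gives Q = 12 − 4.69(43) + 0.0388(7800) + 3.92(6.2) = 12 − 201.67 + 302.64 + 24.304 = 137.274.
∂Q/∂P_r = +3.92, so E_xy = 3.92·(6.2/137.274) ≈ 0.18.
E_xy > 0: the goods are substitutes.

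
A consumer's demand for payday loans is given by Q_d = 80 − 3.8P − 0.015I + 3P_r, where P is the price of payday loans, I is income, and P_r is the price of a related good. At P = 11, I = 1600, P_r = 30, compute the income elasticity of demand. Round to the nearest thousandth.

-0.230

Q_d = 80 − 3.8(11) − 0.015(1600) + 3(30) = 80 − 41.8 − 24 + 90 = 104.2.
∂Q_d/∂I = −0.015, so E_I = -0.015·(1600/104.2) ≈ -0.230.
E_I < 0: inferior good.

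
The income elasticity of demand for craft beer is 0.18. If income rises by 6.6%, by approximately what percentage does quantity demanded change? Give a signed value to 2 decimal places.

1.19

%ΔQ ≈ E × %ΔI = (0.18) × (6.6%) ≈ 1.19%.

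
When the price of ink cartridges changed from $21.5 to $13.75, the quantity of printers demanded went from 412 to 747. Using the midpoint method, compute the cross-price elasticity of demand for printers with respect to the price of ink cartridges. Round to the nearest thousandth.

%ΔQ_x = (747 − 412)/[(412+747)/2] = 335/579.5 ≈ 0.5781.
%ΔP_y = (13.75 − 21.5)/[(21.5+13.75)/2] ≈ -0.4397.
E_xy = 0.5781/-0.4397 ≈ -1.315.
E_xy < 0, so printers and ink cartridges are complements.

-1.315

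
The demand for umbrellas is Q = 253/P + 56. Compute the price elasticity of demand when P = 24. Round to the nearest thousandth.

At P = 24, Q = 66.5417.
dQ/dP = −253/P² = −0.4392.
Point elasticity E = (dQ/dP)·(P/Q) = -0.4392 × 24/66.5417 ≈ -0.158.
|E| < 1, so demand is inelastic at this price.

-0.158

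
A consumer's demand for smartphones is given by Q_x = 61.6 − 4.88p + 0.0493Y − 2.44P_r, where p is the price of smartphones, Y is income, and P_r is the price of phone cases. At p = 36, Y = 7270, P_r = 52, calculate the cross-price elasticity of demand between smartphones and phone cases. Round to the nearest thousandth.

Substituting, Q_x = 61.6 − 4.88(36) + 0.0493(7270) − 2.44(52) = 61.6 − 175.68 + 358.411 − 126.88 = 117.451.
∂Q_x/∂P_r = −2.44, so E_xy = -2.44·(52/117.451) ≈ -1.080.
E_xy < 0: the goods are complements.

-1.080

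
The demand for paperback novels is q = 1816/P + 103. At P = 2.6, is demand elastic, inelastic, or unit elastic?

inelastic

At P = 2.6, q = 801.4615.
dq/dP = −1816/P² = −268.6391.
Point elasticity E = (dq/dP)·(P/q) = -268.6391 × 2.6/801.4615 ≈ -0.871.
|E| ≈ 0.871 < 1, so demand is inelastic.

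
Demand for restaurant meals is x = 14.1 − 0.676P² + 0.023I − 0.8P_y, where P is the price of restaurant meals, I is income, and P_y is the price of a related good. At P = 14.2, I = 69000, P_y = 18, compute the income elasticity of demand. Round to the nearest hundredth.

First evaluate x: 14.1 − 0.676(14.2)² + 0.023(69000) − 0.8(18) = 14.1 − 136.3086 + 1587 − 14.4 = 1450.3914.
∂x/∂I = +0.023, so E_I = 0.023·(69000/1450.3914) ≈ 1.09.
E_I > 1: normal good (luxury).

1.09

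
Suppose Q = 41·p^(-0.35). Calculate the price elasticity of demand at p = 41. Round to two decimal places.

For a Cobb–Douglas (constant-elasticity) form Q = A·p^α·…, the elasticity with respect to p equals the exponent α at every point.
Here the exponent on p is -0.35, so the price elasticity of demand is -0.35.

-0.35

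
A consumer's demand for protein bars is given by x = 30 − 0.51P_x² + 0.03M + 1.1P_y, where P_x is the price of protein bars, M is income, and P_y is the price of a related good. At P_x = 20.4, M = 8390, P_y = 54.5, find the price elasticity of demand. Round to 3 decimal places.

-3.280

x = 30 − 0.51(20.4)² + 0.03(8390) + 1.1(54.5) = 30 − 212.2416 + 251.7 + 59.95 = 129.4084.
∂x/∂P_x = −2·0.51·P_x = -20.808, so E_p = -20.808·(20.4/129.4084) ≈ -3.280.
|E_p| > 1: demand is elastic.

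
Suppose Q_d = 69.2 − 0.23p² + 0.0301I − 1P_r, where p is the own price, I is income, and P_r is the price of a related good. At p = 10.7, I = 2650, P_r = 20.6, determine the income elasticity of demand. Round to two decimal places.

0.78

Q_d = 69.2 − 0.23(10.7)² + 0.0301(2650) − 1(20.6) = 69.2 − 26.3327 + 79.765 − 20.6 = 102.0323.
∂Q_d/∂I = +0.0301, so E_I = 0.0301·(2650/102.0323) ≈ 0.78.
E_I ∈ (0,1): normal good (necessity).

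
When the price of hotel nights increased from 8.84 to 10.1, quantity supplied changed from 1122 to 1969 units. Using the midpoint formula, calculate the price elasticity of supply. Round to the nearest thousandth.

4.119

%ΔQ = (1969 − 1122)/[(1122 + 1969)/2] = 847/1545.5 ≈ 0.5480.
%Δp = (10.1 − 8.84)/[(8.84 + 10.1)/2] = 1.26/9.47 ≈ 0.1331.
Arc elasticity E = %ΔQ/%Δp ≈ 0.5480/0.1331 ≈ 4.119.
|E| > 1: supply is elastic over this range.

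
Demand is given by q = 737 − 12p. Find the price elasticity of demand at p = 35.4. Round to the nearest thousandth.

At p = 35.4, q = 312.2.
dq/dp = −12.
Point elasticity E = (dq/dp)·(p/q) = -12 × 35.4/312.2 ≈ -1.361.
|E| > 1, so demand is elastic at this price.

-1.361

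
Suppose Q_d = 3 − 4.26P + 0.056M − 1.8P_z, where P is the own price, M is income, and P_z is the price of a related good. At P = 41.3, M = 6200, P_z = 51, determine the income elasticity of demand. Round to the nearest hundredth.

Q_d = 3 − 4.26(41.3) + 0.056(6200) − 1.8(51) = 3 − 175.938 + 347.2 − 91.8 = 82.462.
∂Q_d/∂M = +0.056, so E_I = 0.056·(6200/82.462) ≈ 4.21.
E_I > 1: normal good (luxury).

4.21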